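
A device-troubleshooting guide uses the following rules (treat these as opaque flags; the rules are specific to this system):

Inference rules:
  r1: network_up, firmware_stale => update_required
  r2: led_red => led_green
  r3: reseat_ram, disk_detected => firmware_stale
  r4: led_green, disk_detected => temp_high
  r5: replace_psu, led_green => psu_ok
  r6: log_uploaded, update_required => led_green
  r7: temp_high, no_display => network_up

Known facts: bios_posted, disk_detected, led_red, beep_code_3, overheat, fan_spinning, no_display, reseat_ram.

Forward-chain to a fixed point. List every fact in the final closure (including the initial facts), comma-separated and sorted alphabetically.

Round 1: r2 [led_red => led_green]; r3 [reseat_ram, disk_detected => firmware_stale]. New: led_green, firmware_stale.
Round 2: r4 [led_green, disk_detected => temp_high]. New: temp_high.
Round 3: r7 [temp_high, no_display => network_up]. New: network_up.
Round 4: r1 [network_up, firmware_stale => update_required]. New: update_required.

beep_code_3, bios_posted, disk_detected, fan_spinning, firmware_stale, led_green, led_red, network_up, no_display, overheat, reseat_ram, temp_high, update_required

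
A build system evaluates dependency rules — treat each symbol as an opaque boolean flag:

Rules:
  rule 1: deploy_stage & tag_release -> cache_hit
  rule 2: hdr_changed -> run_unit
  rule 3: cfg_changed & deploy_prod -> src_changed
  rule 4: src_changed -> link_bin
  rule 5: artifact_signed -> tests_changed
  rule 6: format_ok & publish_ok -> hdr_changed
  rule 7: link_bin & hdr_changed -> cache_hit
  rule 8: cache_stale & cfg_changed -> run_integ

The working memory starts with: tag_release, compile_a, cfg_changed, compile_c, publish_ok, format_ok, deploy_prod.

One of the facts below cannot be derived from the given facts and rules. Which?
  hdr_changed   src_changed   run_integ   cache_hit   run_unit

Round 1: rule 3 [cfg_changed & deploy_prod -> src_changed]; rule 6 [format_ok & publish_ok -> hdr_changed]. New: src_changed, hdr_changed.
Round 2: rule 2 [hdr_changed -> run_unit]; rule 4 [src_changed -> link_bin]. New: run_unit, link_bin.
Round 3: rule 7 [link_bin & hdr_changed -> cache_hit]. New: cache_hit.
Derived: run_unit (round 2), cache_hit (round 3), hdr_changed (round 1), src_changed (round 1). run_integ never appears in any round.

run_integ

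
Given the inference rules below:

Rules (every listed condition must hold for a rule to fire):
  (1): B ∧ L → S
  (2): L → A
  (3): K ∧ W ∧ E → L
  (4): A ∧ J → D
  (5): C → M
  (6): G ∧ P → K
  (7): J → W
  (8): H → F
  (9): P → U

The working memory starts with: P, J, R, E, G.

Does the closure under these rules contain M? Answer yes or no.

Round 1 — (6), (7), (9), derive K, W, U.
Round 2 — (3), derive L.
Round 3 — (2), derive A.
Round 4 — (4), derive D.
Fixed point reached. M is concluded only by (5); (5) needs C (never derived).

no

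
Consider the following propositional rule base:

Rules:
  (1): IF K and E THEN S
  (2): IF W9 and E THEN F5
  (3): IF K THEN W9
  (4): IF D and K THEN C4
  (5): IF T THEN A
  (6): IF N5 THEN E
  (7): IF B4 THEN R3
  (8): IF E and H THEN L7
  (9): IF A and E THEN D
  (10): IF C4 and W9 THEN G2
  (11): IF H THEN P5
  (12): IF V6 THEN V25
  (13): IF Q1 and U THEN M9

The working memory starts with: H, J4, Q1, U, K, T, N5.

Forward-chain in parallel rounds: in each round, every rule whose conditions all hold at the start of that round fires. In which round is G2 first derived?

4

Round 1: (3) [IF K THEN W9]; (5) [IF T THEN A]; (6) [IF N5 THEN E]; (11) [IF H THEN P5]; (13) [IF Q1 and U THEN M9]. New: W9, A, E, P5, M9.
Round 2: (1) [IF K and E THEN S]; (2) [IF W9 and E THEN F5]; (8) [IF E and H THEN L7]; (9) [IF A and E THEN D]. New: S, F5, L7, D.
Round 3: (4) [IF D and K THEN C4]. New: C4.
Round 4: (10) [IF C4 and W9 THEN G2]. New: G2.
G2 first appears in round 4.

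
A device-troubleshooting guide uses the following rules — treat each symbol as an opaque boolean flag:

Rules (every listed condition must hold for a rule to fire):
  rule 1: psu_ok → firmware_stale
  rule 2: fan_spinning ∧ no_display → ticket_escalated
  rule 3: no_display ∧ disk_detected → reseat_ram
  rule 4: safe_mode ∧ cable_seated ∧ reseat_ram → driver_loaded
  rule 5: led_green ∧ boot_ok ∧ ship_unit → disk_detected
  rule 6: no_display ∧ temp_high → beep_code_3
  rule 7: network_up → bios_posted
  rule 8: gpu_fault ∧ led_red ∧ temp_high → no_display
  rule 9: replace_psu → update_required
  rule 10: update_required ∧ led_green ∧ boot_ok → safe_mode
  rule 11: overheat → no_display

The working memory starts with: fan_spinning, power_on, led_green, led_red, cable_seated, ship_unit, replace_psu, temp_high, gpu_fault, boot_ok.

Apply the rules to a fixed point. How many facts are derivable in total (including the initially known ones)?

Round 1: rule 5 [led_green ∧ boot_ok ∧ ship_unit → disk_detected]; rule 8 [gpu_fault ∧ led_red ∧ temp_high → no_display]; rule 9 [replace_psu → update_required]. New: disk_detected, no_display, update_required.
Round 2: rule 2 [fan_spinning ∧ no_display → ticket_escalated]; rule 3 [no_display ∧ disk_detected → reseat_ram]; rule 6 [no_display ∧ temp_high → beep_code_3]; rule 10 [update_required ∧ led_green ∧ boot_ok → safe_mode]. New: ticket_escalated, reseat_ram, beep_code_3, safe_mode.
Round 3: rule 4 [safe_mode ∧ cable_seated ∧ reseat_ram → driver_loaded]. New: driver_loaded.
Closure: {beep_code_3, boot_ok, cable_seated, disk_detected, driver_loaded, fan_spinning, gpu_fault, led_green, led_red, no_display, power_on, replace_psu, reseat_ram, safe_mode, ship_unit, temp_high, ticket_escalated, update_required} — 18 facts.

18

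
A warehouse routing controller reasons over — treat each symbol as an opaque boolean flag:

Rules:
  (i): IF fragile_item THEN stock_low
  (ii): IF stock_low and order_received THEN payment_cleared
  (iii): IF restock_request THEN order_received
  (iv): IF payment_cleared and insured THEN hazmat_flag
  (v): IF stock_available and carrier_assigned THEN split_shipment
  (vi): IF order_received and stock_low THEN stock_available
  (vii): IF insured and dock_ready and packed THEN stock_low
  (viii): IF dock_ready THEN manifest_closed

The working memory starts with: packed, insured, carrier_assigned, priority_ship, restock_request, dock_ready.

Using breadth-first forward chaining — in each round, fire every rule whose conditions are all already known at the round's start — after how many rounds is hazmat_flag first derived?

3

Round 1 — (iii), (vii), (viii), derive order_received, stock_low, manifest_closed.
Round 2 — (ii), (vi), derive payment_cleared, stock_available.
Round 3 — (iv), (v), derive hazmat_flag, split_shipment.
hazmat_flag first appears in round 3.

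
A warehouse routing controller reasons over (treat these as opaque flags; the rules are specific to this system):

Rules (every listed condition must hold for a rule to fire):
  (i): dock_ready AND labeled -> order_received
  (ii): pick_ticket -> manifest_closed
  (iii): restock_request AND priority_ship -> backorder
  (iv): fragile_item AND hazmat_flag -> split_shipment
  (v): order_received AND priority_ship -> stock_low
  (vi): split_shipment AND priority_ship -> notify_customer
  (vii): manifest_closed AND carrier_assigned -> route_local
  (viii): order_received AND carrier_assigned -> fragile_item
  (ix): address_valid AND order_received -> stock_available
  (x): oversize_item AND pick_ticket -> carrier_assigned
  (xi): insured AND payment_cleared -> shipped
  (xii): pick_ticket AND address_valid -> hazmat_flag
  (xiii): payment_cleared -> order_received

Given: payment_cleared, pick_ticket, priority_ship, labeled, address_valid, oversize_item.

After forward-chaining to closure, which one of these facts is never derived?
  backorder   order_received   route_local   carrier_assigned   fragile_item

Round 1: (ii) [pick_ticket -> manifest_closed]; (x) [oversize_item AND pick_ticket -> carrier_assigned]; (xii) [pick_ticket AND address_valid -> hazmat_flag]; (xiii) [payment_cleared -> order_received]. New: manifest_closed, carrier_assigned, hazmat_flag, order_received.
Round 2: (v) [order_received AND priority_ship -> stock_low]; (vii) [manifest_closed AND carrier_assigned -> route_local]; (viii) [order_received AND carrier_assigned -> fragile_item]; (ix) [address_valid AND order_received -> stock_available]. New: stock_low, route_local, fragile_item, stock_available.
Round 3: (iv) [fragile_item AND hazmat_flag -> split_shipment]. New: split_shipment.
Round 4: (vi) [split_shipment AND priority_ship -> notify_customer]. New: notify_customer.
Derived: fragile_item (round 2), route_local (round 2), order_received (round 1), carrier_assigned (round 1). backorder never appears in any round.

backorder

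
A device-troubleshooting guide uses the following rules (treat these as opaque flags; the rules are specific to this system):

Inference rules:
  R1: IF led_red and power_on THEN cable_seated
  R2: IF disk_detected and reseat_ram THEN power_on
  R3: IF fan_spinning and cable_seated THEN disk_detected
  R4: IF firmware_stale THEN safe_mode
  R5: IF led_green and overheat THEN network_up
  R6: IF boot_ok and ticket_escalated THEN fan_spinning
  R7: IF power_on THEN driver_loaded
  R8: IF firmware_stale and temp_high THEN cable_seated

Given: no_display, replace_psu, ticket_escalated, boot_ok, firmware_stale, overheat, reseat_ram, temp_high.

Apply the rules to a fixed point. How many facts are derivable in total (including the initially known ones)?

14

Round 1: R4 [IF firmware_stale THEN safe_mode]; R6 [IF boot_ok and ticket_escalated THEN fan_spinning]; R8 [IF firmware_stale and temp_high THEN cable_seated]. Adds safe_mode, fan_spinning, cable_seated.
Round 2: R3 [IF fan_spinning and cable_seated THEN disk_detected]. Adds disk_detected.
Round 3: R2 [IF disk_detected and reseat_ram THEN power_on]. Adds power_on.
Round 4: R7 [IF power_on THEN driver_loaded]. Adds driver_loaded.
Closure: {boot_ok, cable_seated, disk_detected, driver_loaded, fan_spinning, firmware_stale, no_display, overheat, power_on, replace_psu, reseat_ram, safe_mode, temp_high, ticket_escalated} — 14 facts.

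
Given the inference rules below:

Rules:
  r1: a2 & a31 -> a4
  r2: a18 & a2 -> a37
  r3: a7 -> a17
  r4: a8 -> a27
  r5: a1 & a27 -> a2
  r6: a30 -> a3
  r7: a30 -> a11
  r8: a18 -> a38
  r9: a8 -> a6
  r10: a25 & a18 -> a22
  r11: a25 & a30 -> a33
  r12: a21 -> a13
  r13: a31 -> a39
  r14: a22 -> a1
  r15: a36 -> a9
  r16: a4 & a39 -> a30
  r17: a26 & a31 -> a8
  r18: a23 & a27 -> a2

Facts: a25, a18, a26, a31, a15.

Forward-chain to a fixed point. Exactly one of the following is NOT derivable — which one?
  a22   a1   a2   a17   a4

a17

[1] r8 [a18 -> a38]; r10 [a25 & a18 -> a22]; r13 [a31 -> a39]; r17 [a26 & a31 -> a8]. ⇒ new: a38, a22, a39, a8.
[2] r4 [a8 -> a27]; r9 [a8 -> a6]; r14 [a22 -> a1]. ⇒ new: a27, a6, a1.
[3] r5 [a1 & a27 -> a2]. ⇒ new: a2.
[4] r1 [a2 & a31 -> a4]; r2 [a18 & a2 -> a37]. ⇒ new: a4, a37.
[5] r16 [a4 & a39 -> a30]. ⇒ new: a30.
[6] r6 [a30 -> a3]; r7 [a30 -> a11]; r11 [a25 & a30 -> a33]. ⇒ new: a3, a11, a33.
Derived: a22 (round 1), a4 (round 4), a1 (round 2), a2 (round 3). a17 never appears in any round.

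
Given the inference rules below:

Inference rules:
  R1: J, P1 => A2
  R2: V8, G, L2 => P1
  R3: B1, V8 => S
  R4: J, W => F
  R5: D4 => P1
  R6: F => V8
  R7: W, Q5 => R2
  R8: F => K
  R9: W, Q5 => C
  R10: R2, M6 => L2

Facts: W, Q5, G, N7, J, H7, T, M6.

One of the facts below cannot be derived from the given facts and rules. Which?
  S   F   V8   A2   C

S

[1] R4 [J, W => F]; R7 [W, Q5 => R2]; R9 [W, Q5 => C]. ⇒ new: F, R2, C.
[2] R6 [F => V8]; R8 [F => K]; R10 [R2, M6 => L2]. ⇒ new: V8, K, L2.
[3] R2 [V8, G, L2 => P1]. ⇒ new: P1.
[4] R1 [J, P1 => A2]. ⇒ new: A2.
Derived: V8 (round 2), A2 (round 4), F (round 1), C (round 1). S never appears in any round.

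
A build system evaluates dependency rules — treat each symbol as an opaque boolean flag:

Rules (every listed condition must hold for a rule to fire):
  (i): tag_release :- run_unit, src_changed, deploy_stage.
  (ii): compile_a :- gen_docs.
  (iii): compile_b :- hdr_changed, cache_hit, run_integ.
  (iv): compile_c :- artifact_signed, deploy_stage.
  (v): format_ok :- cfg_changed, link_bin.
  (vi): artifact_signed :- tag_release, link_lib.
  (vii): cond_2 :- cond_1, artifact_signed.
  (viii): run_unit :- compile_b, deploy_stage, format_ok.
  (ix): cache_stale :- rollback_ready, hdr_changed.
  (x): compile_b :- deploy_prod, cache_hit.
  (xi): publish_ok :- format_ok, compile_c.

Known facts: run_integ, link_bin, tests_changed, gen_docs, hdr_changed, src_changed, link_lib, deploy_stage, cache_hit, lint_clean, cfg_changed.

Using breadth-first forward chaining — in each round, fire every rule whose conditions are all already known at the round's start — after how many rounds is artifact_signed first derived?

Round 1: (ii) [compile_a :- gen_docs.]; (iii) [compile_b :- hdr_changed, cache_hit, run_integ.]; (v) [format_ok :- cfg_changed, link_bin.]. Adds compile_a, compile_b, format_ok.
Round 2: (viii) [run_unit :- compile_b, deploy_stage, format_ok.]. Adds run_unit.
Round 3: (i) [tag_release :- run_unit, src_changed, deploy_stage.]. Adds tag_release.
Round 4: (vi) [artifact_signed :- tag_release, link_lib.]. Adds artifact_signed.
artifact_signed first appears in round 4.

4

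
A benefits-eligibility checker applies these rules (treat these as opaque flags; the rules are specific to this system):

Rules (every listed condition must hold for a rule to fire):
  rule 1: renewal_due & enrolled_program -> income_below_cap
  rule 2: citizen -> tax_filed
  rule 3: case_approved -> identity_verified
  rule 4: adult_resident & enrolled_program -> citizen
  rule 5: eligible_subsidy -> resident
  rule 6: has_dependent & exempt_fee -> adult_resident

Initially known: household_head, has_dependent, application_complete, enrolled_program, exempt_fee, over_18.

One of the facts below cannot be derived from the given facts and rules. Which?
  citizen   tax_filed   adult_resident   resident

Round 1 — rule 6, derive adult_resident.
Round 2 — rule 4, derive citizen.
Round 3 — rule 2, derive tax_filed.
Derived: adult_resident (round 1), citizen (round 2), tax_filed (round 3). resident never appears in any round.

resident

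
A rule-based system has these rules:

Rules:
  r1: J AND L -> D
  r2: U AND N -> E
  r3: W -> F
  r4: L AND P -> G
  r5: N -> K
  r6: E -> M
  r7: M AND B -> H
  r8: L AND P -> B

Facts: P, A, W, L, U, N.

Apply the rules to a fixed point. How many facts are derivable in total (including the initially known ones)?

Round 1 — r2, r3, r4, r5, r8, derive E, F, G, K, B.
Round 2 — r6, derive M.
Round 3 — r7, derive H.
Closure: {A, B, E, F, G, H, K, L, M, N, P, U, W} — 13 facts.

13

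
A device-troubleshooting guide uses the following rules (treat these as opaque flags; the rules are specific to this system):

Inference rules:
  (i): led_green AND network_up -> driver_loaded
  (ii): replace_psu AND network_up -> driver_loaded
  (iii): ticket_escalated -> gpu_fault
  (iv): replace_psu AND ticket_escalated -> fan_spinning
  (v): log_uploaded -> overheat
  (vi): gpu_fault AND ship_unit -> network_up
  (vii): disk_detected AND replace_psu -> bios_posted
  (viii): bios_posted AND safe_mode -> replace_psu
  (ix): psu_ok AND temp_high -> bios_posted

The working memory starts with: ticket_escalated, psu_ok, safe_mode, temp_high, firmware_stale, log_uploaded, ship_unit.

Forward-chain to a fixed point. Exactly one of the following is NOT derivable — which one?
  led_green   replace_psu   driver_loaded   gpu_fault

led_green

[1] (iii) [ticket_escalated -> gpu_fault]; (v) [log_uploaded -> overheat]; (ix) [psu_ok AND temp_high -> bios_posted]. ⇒ new: gpu_fault, overheat, bios_posted.
[2] (vi) [gpu_fault AND ship_unit -> network_up]; (viii) [bios_posted AND safe_mode -> replace_psu]. ⇒ new: network_up, replace_psu.
[3] (ii) [replace_psu AND network_up -> driver_loaded]; (iv) [replace_psu AND ticket_escalated -> fan_spinning]. ⇒ new: driver_loaded, fan_spinning.
Derived: replace_psu (round 2), gpu_fault (round 1), driver_loaded (round 3). led_green never appears in any round.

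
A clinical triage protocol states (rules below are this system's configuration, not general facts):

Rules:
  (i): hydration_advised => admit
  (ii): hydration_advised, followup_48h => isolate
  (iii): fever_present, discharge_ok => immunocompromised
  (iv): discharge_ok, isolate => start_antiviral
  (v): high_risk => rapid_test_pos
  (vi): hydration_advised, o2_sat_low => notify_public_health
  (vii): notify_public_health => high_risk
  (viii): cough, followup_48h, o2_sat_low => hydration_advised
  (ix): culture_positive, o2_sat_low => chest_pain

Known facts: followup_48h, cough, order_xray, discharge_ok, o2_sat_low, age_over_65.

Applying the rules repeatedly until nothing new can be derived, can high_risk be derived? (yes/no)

yes

Round 1 — (viii), derive hydration_advised.
Round 2 — (i), (ii), (vi), derive admit, isolate, notify_public_health.
Round 3 — (iv), (vii), derive start_antiviral, high_risk.
Round 4 — (v), derive rapid_test_pos.
high_risk appears in round 3, so it is derivable.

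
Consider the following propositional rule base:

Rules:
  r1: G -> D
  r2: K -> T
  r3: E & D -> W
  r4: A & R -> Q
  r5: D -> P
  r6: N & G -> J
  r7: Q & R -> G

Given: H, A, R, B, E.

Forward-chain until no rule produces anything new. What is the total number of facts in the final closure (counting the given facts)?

10

Round 1: r4 [A & R -> Q]. New: Q.
Round 2: r7 [Q & R -> G]. New: G.
Round 3: r1 [G -> D]. New: D.
Round 4: r3 [E & D -> W]; r5 [D -> P]. New: W, P.
Closure: {A, B, D, E, G, H, P, Q, R, W} — 10 facts.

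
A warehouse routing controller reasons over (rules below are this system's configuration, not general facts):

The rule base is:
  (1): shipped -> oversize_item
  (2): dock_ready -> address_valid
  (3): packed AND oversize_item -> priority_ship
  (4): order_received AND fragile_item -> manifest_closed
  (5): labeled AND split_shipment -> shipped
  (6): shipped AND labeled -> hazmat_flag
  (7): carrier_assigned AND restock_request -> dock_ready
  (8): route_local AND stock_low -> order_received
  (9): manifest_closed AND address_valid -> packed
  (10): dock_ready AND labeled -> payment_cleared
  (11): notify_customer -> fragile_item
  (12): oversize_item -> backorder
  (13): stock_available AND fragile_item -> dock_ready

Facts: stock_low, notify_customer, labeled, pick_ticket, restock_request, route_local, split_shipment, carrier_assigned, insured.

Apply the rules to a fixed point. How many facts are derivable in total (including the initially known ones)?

Round 1 — (5), (7), (8), (11), derive shipped, dock_ready, order_received, fragile_item.
Round 2 — (1), (2), (4), (6), (10), derive oversize_item, address_valid, manifest_closed, hazmat_flag, payment_cleared.
Round 3 — (9), (12), derive packed, backorder.
Round 4 — (3), derive priority_ship.
Closure: {address_valid, backorder, carrier_assigned, dock_ready, fragile_item, hazmat_flag, insured, labeled, manifest_closed, notify_customer, order_received, oversize_item, packed, payment_cleared, pick_ticket, priority_ship, restock_request, route_local, shipped, split_shipment, stock_low} — 21 facts.

21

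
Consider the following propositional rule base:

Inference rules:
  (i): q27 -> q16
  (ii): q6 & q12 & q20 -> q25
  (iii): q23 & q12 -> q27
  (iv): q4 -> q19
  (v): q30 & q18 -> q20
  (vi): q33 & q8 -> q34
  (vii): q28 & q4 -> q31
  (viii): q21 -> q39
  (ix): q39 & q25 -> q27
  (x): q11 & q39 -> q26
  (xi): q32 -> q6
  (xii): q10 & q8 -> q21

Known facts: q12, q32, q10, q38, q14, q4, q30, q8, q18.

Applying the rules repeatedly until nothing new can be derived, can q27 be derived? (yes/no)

yes

[1] (iv) [q4 -> q19]; (v) [q30 & q18 -> q20]; (xi) [q32 -> q6]; (xii) [q10 & q8 -> q21]. ⇒ new: q19, q20, q6, q21.
[2] (ii) [q6 & q12 & q20 -> q25]; (viii) [q21 -> q39]. ⇒ new: q25, q39.
[3] (ix) [q39 & q25 -> q27]. ⇒ new: q27.
[4] (i) [q27 -> q16]. ⇒ new: q16.
q27 appears in round 3, so it is derivable.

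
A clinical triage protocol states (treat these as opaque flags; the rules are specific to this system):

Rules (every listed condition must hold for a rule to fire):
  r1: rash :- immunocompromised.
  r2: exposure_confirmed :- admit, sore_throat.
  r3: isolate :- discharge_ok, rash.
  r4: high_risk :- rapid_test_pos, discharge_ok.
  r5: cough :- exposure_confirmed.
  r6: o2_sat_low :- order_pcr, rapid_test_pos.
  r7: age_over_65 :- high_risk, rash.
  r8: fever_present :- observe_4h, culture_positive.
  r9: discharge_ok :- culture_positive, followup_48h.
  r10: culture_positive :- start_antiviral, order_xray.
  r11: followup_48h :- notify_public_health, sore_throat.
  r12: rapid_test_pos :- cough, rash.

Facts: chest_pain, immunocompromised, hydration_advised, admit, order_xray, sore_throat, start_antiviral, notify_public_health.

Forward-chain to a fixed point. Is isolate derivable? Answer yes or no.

Round 1: r1 [rash :- immunocompromised.]; r2 [exposure_confirmed :- admit, sore_throat.]; r10 [culture_positive :- start_antiviral, order_xray.]; r11 [followup_48h :- notify_public_health, sore_throat.]. Adds rash, exposure_confirmed, culture_positive, followup_48h.
Round 2: r5 [cough :- exposure_confirmed.]; r9 [discharge_ok :- culture_positive, followup_48h.]. Adds cough, discharge_ok.
Round 3: r3 [isolate :- discharge_ok, rash.]; r12 [rapid_test_pos :- cough, rash.]. Adds isolate, rapid_test_pos.
Round 4: r4 [high_risk :- rapid_test_pos, discharge_ok.]. Adds high_risk.
Round 5: r7 [age_over_65 :- high_risk, rash.]. Adds age_over_65.
isolate appears in round 3, so it is derivable.

yes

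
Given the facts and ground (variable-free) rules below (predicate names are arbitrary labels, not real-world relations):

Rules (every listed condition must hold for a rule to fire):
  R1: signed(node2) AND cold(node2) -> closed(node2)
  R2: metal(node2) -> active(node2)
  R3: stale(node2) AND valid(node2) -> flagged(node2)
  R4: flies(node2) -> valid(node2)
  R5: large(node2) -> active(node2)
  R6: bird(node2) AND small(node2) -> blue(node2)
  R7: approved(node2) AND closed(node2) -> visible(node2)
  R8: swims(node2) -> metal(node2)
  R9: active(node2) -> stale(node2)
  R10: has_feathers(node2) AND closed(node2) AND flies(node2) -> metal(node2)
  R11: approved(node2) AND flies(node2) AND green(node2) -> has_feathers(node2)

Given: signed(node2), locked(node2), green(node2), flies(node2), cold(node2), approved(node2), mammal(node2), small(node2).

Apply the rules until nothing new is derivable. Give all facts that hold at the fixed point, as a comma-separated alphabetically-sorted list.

active(node2), approved(node2), closed(node2), cold(node2), flagged(node2), flies(node2), green(node2), has_feathers(node2), locked(node2), mammal(node2), metal(node2), signed(node2), small(node2), stale(node2), valid(node2), visible(node2)

Round 1: R1 [signed(node2) AND cold(node2) -> closed(node2)]; R4 [flies(node2) -> valid(node2)]; R11 [approved(node2) AND flies(node2) AND green(node2) -> has_feathers(node2)]. New: closed(node2), valid(node2), has_feathers(node2).
Round 2: R7 [approved(node2) AND closed(node2) -> visible(node2)]; R10 [has_feathers(node2) AND closed(node2) AND flies(node2) -> metal(node2)]. New: visible(node2), metal(node2).
Round 3: R2 [metal(node2) -> active(node2)]. New: active(node2).
Round 4: R9 [active(node2) -> stale(node2)]. New: stale(node2).
Round 5: R3 [stale(node2) AND valid(node2) -> flagged(node2)]. New: flagged(node2).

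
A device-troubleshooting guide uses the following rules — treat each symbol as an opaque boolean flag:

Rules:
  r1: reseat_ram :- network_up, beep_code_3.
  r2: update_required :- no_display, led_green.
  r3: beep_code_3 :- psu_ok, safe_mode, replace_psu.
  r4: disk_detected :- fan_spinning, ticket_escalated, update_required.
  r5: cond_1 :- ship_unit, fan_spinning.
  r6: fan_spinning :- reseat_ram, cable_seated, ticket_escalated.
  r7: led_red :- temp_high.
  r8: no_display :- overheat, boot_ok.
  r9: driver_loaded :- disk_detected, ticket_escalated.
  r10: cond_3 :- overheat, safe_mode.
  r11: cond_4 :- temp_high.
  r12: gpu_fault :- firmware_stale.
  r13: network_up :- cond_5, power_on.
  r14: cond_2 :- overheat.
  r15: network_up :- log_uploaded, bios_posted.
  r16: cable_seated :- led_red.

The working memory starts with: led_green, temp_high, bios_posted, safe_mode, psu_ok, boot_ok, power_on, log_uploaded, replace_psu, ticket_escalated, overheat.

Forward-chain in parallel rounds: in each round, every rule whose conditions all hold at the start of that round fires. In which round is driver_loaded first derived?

Round 1: r3 [beep_code_3 :- psu_ok, safe_mode, replace_psu.]; r7 [led_red :- temp_high.]; r8 [no_display :- overheat, boot_ok.]; r10 [cond_3 :- overheat, safe_mode.]; r11 [cond_4 :- temp_high.]; r14 [cond_2 :- overheat.]; r15 [network_up :- log_uploaded, bios_posted.]. New: beep_code_3, led_red, no_display, cond_3, cond_4, cond_2, network_up.
Round 2: r1 [reseat_ram :- network_up, beep_code_3.]; r2 [update_required :- no_display, led_green.]; r16 [cable_seated :- led_red.]. New: reseat_ram, update_required, cable_seated.
Round 3: r6 [fan_spinning :- reseat_ram, cable_seated, ticket_escalated.]. New: fan_spinning.
Round 4: r4 [disk_detected :- fan_spinning, ticket_escalated, update_required.]. New: disk_detected.
Round 5: r9 [driver_loaded :- disk_detected, ticket_escalated.]. New: driver_loaded.
driver_loaded first appears in round 5.

5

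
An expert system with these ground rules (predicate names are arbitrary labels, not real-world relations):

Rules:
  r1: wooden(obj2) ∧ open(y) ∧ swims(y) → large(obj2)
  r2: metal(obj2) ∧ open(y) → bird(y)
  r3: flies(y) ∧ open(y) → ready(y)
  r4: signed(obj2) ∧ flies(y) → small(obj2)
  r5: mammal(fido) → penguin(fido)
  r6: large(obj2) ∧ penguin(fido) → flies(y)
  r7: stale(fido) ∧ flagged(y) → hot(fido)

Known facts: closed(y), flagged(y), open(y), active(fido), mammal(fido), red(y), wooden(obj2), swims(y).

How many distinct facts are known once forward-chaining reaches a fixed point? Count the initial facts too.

12

Round 1: r1 [wooden(obj2) ∧ open(y) ∧ swims(y) → large(obj2)]; r5 [mammal(fido) → penguin(fido)]. New: large(obj2), penguin(fido).
Round 2: r6 [large(obj2) ∧ penguin(fido) → flies(y)]. New: flies(y).
Round 3: r3 [flies(y) ∧ open(y) → ready(y)]. New: ready(y).
Closure: {active(fido), closed(y), flagged(y), flies(y), large(obj2), mammal(fido), open(y), penguin(fido), ready(y), red(y), swims(y), wooden(obj2)} — 12 facts.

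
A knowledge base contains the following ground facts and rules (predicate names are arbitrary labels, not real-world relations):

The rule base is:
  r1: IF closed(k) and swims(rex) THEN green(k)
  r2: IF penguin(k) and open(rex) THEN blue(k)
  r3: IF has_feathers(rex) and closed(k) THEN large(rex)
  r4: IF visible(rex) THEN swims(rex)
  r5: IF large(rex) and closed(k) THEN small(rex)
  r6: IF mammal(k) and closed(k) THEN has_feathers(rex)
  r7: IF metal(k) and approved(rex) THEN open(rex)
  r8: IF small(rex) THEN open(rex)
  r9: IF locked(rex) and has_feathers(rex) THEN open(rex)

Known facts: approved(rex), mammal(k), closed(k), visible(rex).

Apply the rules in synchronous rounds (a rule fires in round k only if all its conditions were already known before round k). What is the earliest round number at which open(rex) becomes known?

4

[1] r4 [IF visible(rex) THEN swims(rex)]; r6 [IF mammal(k) and closed(k) THEN has_feathers(rex)]. ⇒ new: swims(rex), has_feathers(rex).
[2] r1 [IF closed(k) and swims(rex) THEN green(k)]; r3 [IF has_feathers(rex) and closed(k) THEN large(rex)]. ⇒ new: green(k), large(rex).
[3] r5 [IF large(rex) and closed(k) THEN small(rex)]. ⇒ new: small(rex).
[4] r8 [IF small(rex) THEN open(rex)]. ⇒ new: open(rex).
open(rex) first appears in round 4.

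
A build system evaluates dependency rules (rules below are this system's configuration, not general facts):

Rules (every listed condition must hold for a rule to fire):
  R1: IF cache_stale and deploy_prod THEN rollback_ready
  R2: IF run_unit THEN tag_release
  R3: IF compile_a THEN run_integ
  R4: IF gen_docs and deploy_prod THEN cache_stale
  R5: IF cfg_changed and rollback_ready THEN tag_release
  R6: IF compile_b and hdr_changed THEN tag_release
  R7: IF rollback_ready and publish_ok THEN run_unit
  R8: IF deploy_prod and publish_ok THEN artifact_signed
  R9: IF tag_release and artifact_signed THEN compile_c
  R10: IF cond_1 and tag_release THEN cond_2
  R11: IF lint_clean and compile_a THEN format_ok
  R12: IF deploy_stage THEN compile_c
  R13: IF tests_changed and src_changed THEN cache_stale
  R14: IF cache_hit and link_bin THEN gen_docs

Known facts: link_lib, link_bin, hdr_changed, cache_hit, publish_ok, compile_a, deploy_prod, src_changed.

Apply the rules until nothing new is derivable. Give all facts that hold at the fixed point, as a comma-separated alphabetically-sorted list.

Round 1 — R3, R8, R14, derive run_integ, artifact_signed, gen_docs.
Round 2 — R4, derive cache_stale.
Round 3 — R1, derive rollback_ready.
Round 4 — R7, derive run_unit.
Round 5 — R2, derive tag_release.
Round 6 — R9, derive compile_c.

artifact_signed, cache_hit, cache_stale, compile_a, compile_c, deploy_prod, gen_docs, hdr_changed, link_bin, link_lib, publish_ok, rollback_ready, run_integ, run_unit, src_changed, tag_release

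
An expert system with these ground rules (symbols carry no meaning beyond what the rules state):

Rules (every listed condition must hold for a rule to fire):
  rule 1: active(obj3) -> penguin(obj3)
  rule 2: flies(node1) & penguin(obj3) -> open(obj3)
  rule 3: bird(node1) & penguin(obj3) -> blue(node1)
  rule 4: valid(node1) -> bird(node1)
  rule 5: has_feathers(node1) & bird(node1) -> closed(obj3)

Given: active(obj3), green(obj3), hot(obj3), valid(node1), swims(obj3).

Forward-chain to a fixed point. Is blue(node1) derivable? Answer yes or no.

yes

Round 1 fires rule 1, rule 4, giving penguin(obj3), bird(node1).
Round 2 fires rule 3, giving blue(node1).
blue(node1) appears in round 2, so it is derivable.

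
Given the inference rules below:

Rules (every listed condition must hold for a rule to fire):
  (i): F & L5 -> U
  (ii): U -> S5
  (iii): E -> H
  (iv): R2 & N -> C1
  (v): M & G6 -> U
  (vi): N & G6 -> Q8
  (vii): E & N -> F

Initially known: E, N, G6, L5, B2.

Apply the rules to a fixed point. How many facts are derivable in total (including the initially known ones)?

[1] (iii) [E -> H]; (vi) [N & G6 -> Q8]; (vii) [E & N -> F]. ⇒ new: H, Q8, F.
[2] (i) [F & L5 -> U]. ⇒ new: U.
[3] (ii) [U -> S5]. ⇒ new: S5.
Closure: {B2, E, F, G6, H, L5, N, Q8, S5, U} — 10 facts.

10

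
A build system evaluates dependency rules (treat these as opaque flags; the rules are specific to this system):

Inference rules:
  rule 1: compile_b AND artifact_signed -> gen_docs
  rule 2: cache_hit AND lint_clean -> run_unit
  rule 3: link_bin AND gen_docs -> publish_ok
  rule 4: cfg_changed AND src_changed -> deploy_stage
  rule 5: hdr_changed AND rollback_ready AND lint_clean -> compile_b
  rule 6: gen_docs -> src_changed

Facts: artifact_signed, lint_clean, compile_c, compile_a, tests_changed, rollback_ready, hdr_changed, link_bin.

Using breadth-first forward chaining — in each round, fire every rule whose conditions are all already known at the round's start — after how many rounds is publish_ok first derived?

Round 1 fires rule 5, giving compile_b.
Round 2 fires rule 1, giving gen_docs.
Round 3 fires rule 3, rule 6, giving publish_ok, src_changed.
publish_ok first appears in round 3.

3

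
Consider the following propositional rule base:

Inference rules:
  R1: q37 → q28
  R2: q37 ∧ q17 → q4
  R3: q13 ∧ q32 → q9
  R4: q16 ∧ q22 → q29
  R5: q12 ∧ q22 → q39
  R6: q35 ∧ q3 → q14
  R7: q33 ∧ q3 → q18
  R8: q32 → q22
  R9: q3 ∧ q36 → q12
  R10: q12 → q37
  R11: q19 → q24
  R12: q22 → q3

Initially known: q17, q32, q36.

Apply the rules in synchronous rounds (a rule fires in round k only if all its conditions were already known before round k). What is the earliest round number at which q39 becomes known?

[1] R8 [q32 → q22]. ⇒ new: q22.
[2] R12 [q22 → q3]. ⇒ new: q3.
[3] R9 [q3 ∧ q36 → q12]. ⇒ new: q12.
[4] R5 [q12 ∧ q22 → q39]; R10 [q12 → q37]. ⇒ new: q39, q37.
q39 first appears in round 4.

4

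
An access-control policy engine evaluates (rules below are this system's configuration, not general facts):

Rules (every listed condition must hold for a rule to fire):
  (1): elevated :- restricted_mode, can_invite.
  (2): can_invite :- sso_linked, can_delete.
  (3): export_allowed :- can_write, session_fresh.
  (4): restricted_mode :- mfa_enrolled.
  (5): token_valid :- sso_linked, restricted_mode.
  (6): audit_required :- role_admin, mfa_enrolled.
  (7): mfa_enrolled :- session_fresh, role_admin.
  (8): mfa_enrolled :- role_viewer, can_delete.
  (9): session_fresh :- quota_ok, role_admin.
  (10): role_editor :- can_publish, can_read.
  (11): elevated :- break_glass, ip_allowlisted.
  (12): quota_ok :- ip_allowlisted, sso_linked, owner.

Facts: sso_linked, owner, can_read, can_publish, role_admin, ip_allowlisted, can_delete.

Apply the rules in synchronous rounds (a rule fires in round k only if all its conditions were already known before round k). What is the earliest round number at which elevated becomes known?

5

Round 1: (2) [can_invite :- sso_linked, can_delete.]; (10) [role_editor :- can_publish, can_read.]; (12) [quota_ok :- ip_allowlisted, sso_linked, owner.]. New: can_invite, role_editor, quota_ok.
Round 2: (9) [session_fresh :- quota_ok, role_admin.]. New: session_fresh.
Round 3: (7) [mfa_enrolled :- session_fresh, role_admin.]. New: mfa_enrolled.
Round 4: (4) [restricted_mode :- mfa_enrolled.]; (6) [audit_required :- role_admin, mfa_enrolled.]. New: restricted_mode, audit_required.
Round 5: (1) [elevated :- restricted_mode, can_invite.]; (5) [token_valid :- sso_linked, restricted_mode.]. New: elevated, token_valid.
elevated first appears in round 5.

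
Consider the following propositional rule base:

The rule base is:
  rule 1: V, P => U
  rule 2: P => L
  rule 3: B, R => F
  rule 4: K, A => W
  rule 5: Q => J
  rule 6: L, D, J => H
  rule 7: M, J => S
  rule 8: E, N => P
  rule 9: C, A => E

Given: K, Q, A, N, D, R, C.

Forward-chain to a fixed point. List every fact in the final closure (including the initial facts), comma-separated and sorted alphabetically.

A, C, D, E, H, J, K, L, N, P, Q, R, W

[1] rule 4 [K, A => W]; rule 5 [Q => J]; rule 9 [C, A => E]. ⇒ new: W, J, E.
[2] rule 8 [E, N => P]. ⇒ new: P.
[3] rule 2 [P => L]. ⇒ new: L.
[4] rule 6 [L, D, J => H]. ⇒ new: H.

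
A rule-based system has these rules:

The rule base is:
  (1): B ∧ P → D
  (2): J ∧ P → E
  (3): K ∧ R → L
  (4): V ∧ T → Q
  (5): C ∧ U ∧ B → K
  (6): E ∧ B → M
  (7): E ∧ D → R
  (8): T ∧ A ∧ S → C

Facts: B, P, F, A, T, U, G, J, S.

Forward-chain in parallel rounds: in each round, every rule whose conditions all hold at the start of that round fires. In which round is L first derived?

Round 1: (1) [B ∧ P → D]; (2) [J ∧ P → E]; (8) [T ∧ A ∧ S → C]. Adds D, E, C.
Round 2: (5) [C ∧ U ∧ B → K]; (6) [E ∧ B → M]; (7) [E ∧ D → R]. Adds K, M, R.
Round 3: (3) [K ∧ R → L]. Adds L.
L first appears in round 3.

3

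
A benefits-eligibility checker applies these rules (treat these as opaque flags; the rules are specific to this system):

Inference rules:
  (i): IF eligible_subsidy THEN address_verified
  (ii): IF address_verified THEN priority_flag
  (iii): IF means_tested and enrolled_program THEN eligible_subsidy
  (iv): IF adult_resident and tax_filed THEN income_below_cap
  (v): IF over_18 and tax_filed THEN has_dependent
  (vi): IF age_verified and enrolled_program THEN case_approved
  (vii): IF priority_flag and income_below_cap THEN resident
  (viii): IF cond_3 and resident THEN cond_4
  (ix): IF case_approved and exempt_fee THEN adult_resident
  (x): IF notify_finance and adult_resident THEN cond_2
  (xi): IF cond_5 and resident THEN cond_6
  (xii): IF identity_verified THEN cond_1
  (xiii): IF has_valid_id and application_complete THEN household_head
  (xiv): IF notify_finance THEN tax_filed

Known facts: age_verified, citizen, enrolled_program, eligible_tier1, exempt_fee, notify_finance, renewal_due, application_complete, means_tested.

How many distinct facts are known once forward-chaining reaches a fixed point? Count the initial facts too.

18

Round 1: (iii) [IF means_tested and enrolled_program THEN eligible_subsidy]; (vi) [IF age_verified and enrolled_program THEN case_approved]; (xiv) [IF notify_finance THEN tax_filed]. New: eligible_subsidy, case_approved, tax_filed.
Round 2: (i) [IF eligible_subsidy THEN address_verified]; (ix) [IF case_approved and exempt_fee THEN adult_resident]. New: address_verified, adult_resident.
Round 3: (ii) [IF address_verified THEN priority_flag]; (iv) [IF adult_resident and tax_filed THEN income_below_cap]; (x) [IF notify_finance and adult_resident THEN cond_2]. New: priority_flag, income_below_cap, cond_2.
Round 4: (vii) [IF priority_flag and income_below_cap THEN resident]. New: resident.
Closure: {address_verified, adult_resident, age_verified, application_complete, case_approved, citizen, cond_2, eligible_subsidy, eligible_tier1, enrolled_program, exempt_fee, income_below_cap, means_tested, notify_finance, priority_flag, renewal_due, resident, tax_filed} — 18 facts.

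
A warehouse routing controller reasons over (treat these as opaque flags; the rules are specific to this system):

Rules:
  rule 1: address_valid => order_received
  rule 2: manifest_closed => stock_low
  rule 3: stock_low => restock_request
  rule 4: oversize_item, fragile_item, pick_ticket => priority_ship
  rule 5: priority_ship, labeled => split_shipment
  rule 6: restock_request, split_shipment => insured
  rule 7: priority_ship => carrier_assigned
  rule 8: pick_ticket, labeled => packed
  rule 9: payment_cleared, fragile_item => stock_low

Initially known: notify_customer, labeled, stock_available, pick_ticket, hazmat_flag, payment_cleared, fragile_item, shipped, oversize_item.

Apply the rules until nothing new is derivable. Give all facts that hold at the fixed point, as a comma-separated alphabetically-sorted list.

carrier_assigned, fragile_item, hazmat_flag, insured, labeled, notify_customer, oversize_item, packed, payment_cleared, pick_ticket, priority_ship, restock_request, shipped, split_shipment, stock_available, stock_low

Round 1 fires rule 4, rule 8, rule 9, giving priority_ship, packed, stock_low.
Round 2 fires rule 3, rule 5, rule 7, giving restock_request, split_shipment, carrier_assigned.
Round 3 fires rule 6, giving insured.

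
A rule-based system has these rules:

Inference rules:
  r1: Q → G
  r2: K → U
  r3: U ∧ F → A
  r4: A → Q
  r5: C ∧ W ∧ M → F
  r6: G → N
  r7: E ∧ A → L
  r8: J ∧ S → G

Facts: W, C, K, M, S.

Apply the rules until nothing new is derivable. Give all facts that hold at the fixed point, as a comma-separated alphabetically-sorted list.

Round 1: r2 [K → U]; r5 [C ∧ W ∧ M → F]. Adds U, F.
Round 2: r3 [U ∧ F → A]. Adds A.
Round 3: r4 [A → Q]. Adds Q.
Round 4: r1 [Q → G]. Adds G.
Round 5: r6 [G → N]. Adds N.

A, C, F, G, K, M, N, Q, S, U, W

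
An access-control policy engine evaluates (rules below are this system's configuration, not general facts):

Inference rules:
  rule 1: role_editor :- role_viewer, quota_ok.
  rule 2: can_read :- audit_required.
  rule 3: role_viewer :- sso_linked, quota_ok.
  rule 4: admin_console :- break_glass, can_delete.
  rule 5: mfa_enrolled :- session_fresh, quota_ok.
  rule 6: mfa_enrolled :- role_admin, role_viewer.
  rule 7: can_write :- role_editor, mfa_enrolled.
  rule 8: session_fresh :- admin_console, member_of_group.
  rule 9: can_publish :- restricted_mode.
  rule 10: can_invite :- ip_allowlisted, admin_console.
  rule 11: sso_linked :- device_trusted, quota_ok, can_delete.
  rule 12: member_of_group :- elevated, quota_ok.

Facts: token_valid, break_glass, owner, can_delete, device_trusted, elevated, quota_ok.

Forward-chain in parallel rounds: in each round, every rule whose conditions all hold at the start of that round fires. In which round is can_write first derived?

4

Round 1 fires rule 4, rule 11, rule 12, giving admin_console, sso_linked, member_of_group.
Round 2 fires rule 3, rule 8, giving role_viewer, session_fresh.
Round 3 fires rule 1, rule 5, giving role_editor, mfa_enrolled.
Round 4 fires rule 7, giving can_write.
can_write first appears in round 4.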